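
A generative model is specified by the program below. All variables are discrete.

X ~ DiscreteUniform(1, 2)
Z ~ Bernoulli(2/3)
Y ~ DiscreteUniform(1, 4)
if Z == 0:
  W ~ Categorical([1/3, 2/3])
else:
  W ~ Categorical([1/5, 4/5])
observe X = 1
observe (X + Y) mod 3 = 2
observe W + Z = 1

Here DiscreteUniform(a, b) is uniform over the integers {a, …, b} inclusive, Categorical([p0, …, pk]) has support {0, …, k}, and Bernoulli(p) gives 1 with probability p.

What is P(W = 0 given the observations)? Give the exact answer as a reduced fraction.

P(W = 0 | obs) = 3/8

Enumerate traces; 4 have nonzero weight after conditioning:
  (X=1, Z=0, Y=1, W=1) weight 1/36
  (X=1, Z=0, Y=4, W=1) weight 1/36
  (X=1, Z=1, Y=1, W=0) weight 1/60
  (X=1, Z=1, Y=4, W=0) weight 1/60
Group by W:
  weight(W=0) = 1/30
  weight(W=1) = 1/18
Total weight = 1/30 + 1/18 = 4/45
P(W=0 | obs) = 1/30 / 4/45 = 3/8
P(W=1 | obs) = 1/18 / 4/45 = 5/8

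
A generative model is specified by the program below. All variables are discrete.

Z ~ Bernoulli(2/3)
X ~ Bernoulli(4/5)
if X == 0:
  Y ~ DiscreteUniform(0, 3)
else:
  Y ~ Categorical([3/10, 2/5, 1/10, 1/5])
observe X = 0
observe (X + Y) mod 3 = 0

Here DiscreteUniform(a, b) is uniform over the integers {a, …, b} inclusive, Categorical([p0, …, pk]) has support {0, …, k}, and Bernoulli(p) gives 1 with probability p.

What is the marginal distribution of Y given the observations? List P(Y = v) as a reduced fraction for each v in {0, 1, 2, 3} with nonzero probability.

P(Y=0) = 1/2, P(Y=3) = 1/2

Enumerate traces; 4 have nonzero weight after conditioning:
  (Z=0, X=0, Y=0) weight 1/60
  (Z=0, X=0, Y=3) weight 1/60
  (Z=1, X=0, Y=0) weight 1/30
  (Z=1, X=0, Y=3) weight 1/30
Group by Y:
  weight(Y=0) = 1/20
  weight(Y=3) = 1/20
Total weight = 1/20 + 1/20 = 1/10
P(Y=0 | obs) = 1/20 / 1/10 = 1/2
P(Y=3 | obs) = 1/20 / 1/10 = 1/2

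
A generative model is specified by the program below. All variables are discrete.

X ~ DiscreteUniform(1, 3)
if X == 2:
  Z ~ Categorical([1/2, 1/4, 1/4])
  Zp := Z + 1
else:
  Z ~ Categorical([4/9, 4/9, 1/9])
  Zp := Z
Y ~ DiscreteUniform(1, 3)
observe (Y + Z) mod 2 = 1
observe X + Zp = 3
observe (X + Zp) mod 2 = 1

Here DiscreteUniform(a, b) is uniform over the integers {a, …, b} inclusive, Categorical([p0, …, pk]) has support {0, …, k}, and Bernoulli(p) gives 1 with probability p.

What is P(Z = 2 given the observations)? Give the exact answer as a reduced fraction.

P(Z = 2 | obs) = 2/19

Enumerate traces; 6 have nonzero weight after conditioning:
  (X=1, Z=2, Y=1) weight 1/81
  (X=1, Z=2, Y=3) weight 1/81
  (X=2, Z=0, Y=1) weight 1/18
  (X=2, Z=0, Y=3) weight 1/18
  (X=3, Z=0, Y=1) weight 4/81
  (X=3, Z=0, Y=3) weight 4/81
Group by Z:
  weight(Z=0) = 17/81
  weight(Z=2) = 2/81
Total weight = 17/81 + 2/81 = 19/81
P(Z=0 | obs) = 17/81 / 19/81 = 17/19
P(Z=2 | obs) = 2/81 / 19/81 = 2/19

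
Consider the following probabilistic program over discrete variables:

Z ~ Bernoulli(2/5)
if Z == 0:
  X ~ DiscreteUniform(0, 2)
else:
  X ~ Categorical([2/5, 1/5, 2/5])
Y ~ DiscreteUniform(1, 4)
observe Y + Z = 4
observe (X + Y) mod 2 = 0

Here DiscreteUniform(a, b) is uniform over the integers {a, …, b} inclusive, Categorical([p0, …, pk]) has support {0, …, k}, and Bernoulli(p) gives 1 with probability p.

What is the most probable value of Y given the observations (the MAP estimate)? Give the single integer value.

argmax_v P(Y = v | obs) = 4

Enumerate traces; 3 have nonzero weight after conditioning:
  (Z=0, X=0, Y=4) weight 1/20
  (Z=0, X=2, Y=4) weight 1/20
  (Z=1, X=1, Y=3) weight 1/50
Group by Y:
  weight(Y=3) = 1/50
  weight(Y=4) = 1/10
Total weight = 1/50 + 1/10 = 3/25
P(Y=3 | obs) = 1/50 / 3/25 = 1/6
P(Y=4 | obs) = 1/10 / 3/25 = 5/6
argmax = 4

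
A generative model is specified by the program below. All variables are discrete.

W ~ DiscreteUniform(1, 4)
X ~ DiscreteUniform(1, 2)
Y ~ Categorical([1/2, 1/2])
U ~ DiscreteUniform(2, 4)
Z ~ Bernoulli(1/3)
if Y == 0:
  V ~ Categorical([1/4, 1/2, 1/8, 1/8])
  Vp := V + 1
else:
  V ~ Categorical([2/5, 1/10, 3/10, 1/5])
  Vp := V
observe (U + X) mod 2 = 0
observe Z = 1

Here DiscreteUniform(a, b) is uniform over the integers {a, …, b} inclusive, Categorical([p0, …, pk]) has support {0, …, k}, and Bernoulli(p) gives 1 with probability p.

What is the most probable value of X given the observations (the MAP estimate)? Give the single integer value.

argmax_v P(X = v | obs) = 2

Enumerate traces; 96 have nonzero weight after conditioning:
  (W=1, X=1, Y=0, U=3, Z=1, V=0) weight 1/576
  (W=1, X=1, Y=0, U=3, Z=1, V=1) weight 1/288
  (W=1, X=1, Y=0, U=3, Z=1, V=2) weight 1/1152
  (W=1, X=1, Y=0, U=3, Z=1, V=3) weight 1/1152
  (W=1, X=1, Y=1, U=3, Z=1, V=0) weight 1/360
  (W=1, X=1, Y=1, U=3, Z=1, V=1) weight 1/1440
  (W=1, X=1, Y=1, U=3, Z=1, V=2) weight 1/480
  (W=1, X=1, Y=1, U=3, Z=1, V=3) weight 1/720
  (W=1, X=2, Y=0, U=2, Z=1, V=0) weight 1/576
  … 87 more
Group by X:
  weight(X=1) = 1/18
  weight(X=2) = 1/9
Total weight = 1/18 + 1/9 = 1/6
P(X=1 | obs) = 1/18 / 1/6 = 1/3
P(X=2 | obs) = 1/9 / 1/6 = 2/3
argmax = 2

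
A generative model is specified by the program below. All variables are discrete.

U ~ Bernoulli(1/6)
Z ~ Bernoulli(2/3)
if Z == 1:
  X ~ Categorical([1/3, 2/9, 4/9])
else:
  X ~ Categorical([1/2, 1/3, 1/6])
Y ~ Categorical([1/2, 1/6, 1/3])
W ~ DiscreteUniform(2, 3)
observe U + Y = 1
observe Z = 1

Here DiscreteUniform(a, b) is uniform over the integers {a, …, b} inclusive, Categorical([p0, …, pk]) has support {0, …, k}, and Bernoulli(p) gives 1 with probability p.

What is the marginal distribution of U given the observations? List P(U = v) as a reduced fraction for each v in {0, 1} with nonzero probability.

Enumerate traces; 12 have nonzero weight after conditioning:
  (U=0, Z=1, X=0, Y=1, W=2) weight 5/324
  (U=0, Z=1, X=0, Y=1, W=3) weight 5/324
  (U=0, Z=1, X=1, Y=1, W=2) weight 5/486
  (U=0, Z=1, X=1, Y=1, W=3) weight 5/486
  (U=0, Z=1, X=2, Y=1, W=2) weight 5/243
  (U=0, Z=1, X=2, Y=1, W=3) weight 5/243
  (U=1, Z=1, X=0, Y=0, W=2) weight 1/108
  (U=1, Z=1, X=0, Y=0, W=3) weight 1/108
  … 4 more
Group by U:
  weight(U=0) = 5/54
  weight(U=1) = 1/18
Total weight = 5/54 + 1/18 = 4/27
P(U=0 | obs) = 5/54 / 4/27 = 5/8
P(U=1 | obs) = 1/18 / 4/27 = 3/8

P(U=0) = 5/8, P(U=1) = 3/8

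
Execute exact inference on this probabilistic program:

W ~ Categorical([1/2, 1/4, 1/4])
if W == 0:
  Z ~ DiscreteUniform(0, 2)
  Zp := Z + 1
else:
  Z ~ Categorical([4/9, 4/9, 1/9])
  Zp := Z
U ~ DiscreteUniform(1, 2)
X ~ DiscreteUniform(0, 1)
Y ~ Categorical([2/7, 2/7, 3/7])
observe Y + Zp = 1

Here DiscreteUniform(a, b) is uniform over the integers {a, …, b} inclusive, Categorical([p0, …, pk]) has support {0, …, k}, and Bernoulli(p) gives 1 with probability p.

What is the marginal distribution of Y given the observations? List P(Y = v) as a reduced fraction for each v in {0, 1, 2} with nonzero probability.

P(Y=0) = 7/11, P(Y=1) = 4/11

Enumerate traces; 20 have nonzero weight after conditioning:
  (W=0, Z=0, U=1, X=0, Y=0) weight 1/84
  (W=0, Z=0, U=1, X=1, Y=0) weight 1/84
  (W=0, Z=0, U=2, X=0, Y=0) weight 1/84
  (W=0, Z=0, U=2, X=1, Y=0) weight 1/84
  (W=1, Z=0, U=1, X=0, Y=1) weight 1/126
  (W=1, Z=0, U=1, X=1, Y=1) weight 1/126
  (W=1, Z=0, U=2, X=0, Y=1) weight 1/126
  (W=1, Z=0, U=2, X=1, Y=1) weight 1/126
  … 12 more
Group by Y:
  weight(Y=0) = 1/9
  weight(Y=1) = 4/63
Total weight = 1/9 + 4/63 = 11/63
P(Y=0 | obs) = 1/9 / 11/63 = 7/11
P(Y=1 | obs) = 4/63 / 11/63 = 4/11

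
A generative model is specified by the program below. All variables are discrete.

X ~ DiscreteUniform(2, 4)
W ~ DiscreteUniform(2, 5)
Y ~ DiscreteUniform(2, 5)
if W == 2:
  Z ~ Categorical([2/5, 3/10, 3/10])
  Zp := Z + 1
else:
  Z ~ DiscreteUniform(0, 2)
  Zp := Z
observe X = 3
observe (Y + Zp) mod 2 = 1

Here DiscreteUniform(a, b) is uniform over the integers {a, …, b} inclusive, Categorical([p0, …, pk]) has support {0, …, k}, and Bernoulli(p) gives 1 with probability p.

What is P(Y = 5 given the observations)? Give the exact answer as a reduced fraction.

Enumerate traces; 24 have nonzero weight after conditioning:
  (X=3, W=2, Y=2, Z=0) weight 1/120
  (X=3, W=2, Y=2, Z=2) weight 1/160
  (X=3, W=2, Y=3, Z=1) weight 1/160
  (X=3, W=2, Y=4, Z=0) weight 1/120
  (X=3, W=2, Y=4, Z=2) weight 1/160
  (X=3, W=2, Y=5, Z=1) weight 1/160
  (X=3, W=3, Y=2, Z=1) weight 1/144
  (X=3, W=3, Y=3, Z=0) weight 1/144
  … 16 more
Group by Y:
  weight(Y=2) = 17/480
  weight(Y=3) = 23/480
  weight(Y=4) = 17/480
  weight(Y=5) = 23/480
Total weight = 17/480 + 23/480 + 17/480 + 23/480 = 1/6
P(Y=2 | obs) = 17/480 / 1/6 = 17/80
P(Y=3 | obs) = 23/480 / 1/6 = 23/80
P(Y=4 | obs) = 17/480 / 1/6 = 17/80
P(Y=5 | obs) = 23/480 / 1/6 = 23/80

P(Y = 5 | obs) = 23/80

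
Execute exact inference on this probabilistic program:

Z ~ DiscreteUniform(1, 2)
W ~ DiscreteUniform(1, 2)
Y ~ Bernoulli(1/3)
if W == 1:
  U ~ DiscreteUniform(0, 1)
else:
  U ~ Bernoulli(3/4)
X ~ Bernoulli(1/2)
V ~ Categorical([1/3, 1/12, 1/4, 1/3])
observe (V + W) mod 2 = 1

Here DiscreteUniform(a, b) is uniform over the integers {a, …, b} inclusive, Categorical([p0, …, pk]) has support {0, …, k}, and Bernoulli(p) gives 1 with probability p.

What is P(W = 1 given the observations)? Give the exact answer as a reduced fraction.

P(W = 1 | obs) = 7/12

Enumerate traces; 64 have nonzero weight after conditioning:
  (Z=1, W=1, Y=0, U=0, X=0, V=0) weight 1/72
  (Z=1, W=1, Y=0, U=0, X=0, V=2) weight 1/96
  (Z=1, W=1, Y=0, U=0, X=1, V=0) weight 1/72
  (Z=1, W=1, Y=0, U=0, X=1, V=2) weight 1/96
  (Z=1, W=1, Y=0, U=1, X=0, V=0) weight 1/72
  (Z=1, W=1, Y=0, U=1, X=0, V=2) weight 1/96
  (Z=1, W=1, Y=0, U=1, X=1, V=0) weight 1/72
  (Z=1, W=1, Y=0, U=1, X=1, V=2) weight 1/96
  (Z=1, W=2, Y=0, U=0, X=0, V=1) weight 1/576
  … 55 more
Group by W:
  weight(W=1) = 7/24
  weight(W=2) = 5/24
Total weight = 7/24 + 5/24 = 1/2
P(W=1 | obs) = 7/24 / 1/2 = 7/12
P(W=2 | obs) = 5/24 / 1/2 = 5/12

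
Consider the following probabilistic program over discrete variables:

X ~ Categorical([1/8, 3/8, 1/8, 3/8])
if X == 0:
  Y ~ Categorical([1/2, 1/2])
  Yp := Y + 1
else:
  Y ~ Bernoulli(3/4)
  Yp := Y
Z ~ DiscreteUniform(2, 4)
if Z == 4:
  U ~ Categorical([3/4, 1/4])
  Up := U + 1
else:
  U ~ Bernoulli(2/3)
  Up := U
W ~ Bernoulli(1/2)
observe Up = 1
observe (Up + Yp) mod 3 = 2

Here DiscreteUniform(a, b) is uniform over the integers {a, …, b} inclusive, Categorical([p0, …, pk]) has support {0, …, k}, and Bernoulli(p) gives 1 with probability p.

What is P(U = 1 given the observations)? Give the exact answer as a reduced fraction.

P(U = 1 | obs) = 16/25

Enumerate traces; 24 have nonzero weight after conditioning:
  (X=0, Y=0, Z=2, U=1, W=0) weight 1/144
  (X=0, Y=0, Z=2, U=1, W=1) weight 1/144
  (X=0, Y=0, Z=3, U=1, W=0) weight 1/144
  (X=0, Y=0, Z=3, U=1, W=1) weight 1/144
  (X=0, Y=0, Z=4, U=0, W=0) weight 1/128
  (X=0, Y=0, Z=4, U=0, W=1) weight 1/128
  (X=1, Y=1, Z=2, U=1, W=0) weight 1/32
  (X=1, Y=1, Z=2, U=1, W=1) weight 1/32
  … 16 more
Group by U:
  weight(U=0) = 23/128
  weight(U=1) = 23/72
Total weight = 23/128 + 23/72 = 575/1152
P(U=0 | obs) = 23/128 / 575/1152 = 9/25
P(U=1 | obs) = 23/72 / 575/1152 = 16/25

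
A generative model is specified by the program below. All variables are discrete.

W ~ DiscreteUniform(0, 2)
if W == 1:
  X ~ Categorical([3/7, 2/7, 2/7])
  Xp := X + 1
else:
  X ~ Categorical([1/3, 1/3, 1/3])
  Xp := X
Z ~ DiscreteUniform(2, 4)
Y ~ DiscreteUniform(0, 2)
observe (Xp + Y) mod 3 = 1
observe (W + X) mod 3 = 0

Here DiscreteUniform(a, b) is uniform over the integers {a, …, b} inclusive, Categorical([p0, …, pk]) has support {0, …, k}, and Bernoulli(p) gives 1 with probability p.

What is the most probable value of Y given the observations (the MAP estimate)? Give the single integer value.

Enumerate traces; 9 have nonzero weight after conditioning:
  (W=0, X=0, Z=2, Y=1) weight 1/81
  (W=0, X=0, Z=3, Y=1) weight 1/81
  (W=0, X=0, Z=4, Y=1) weight 1/81
  (W=1, X=2, Z=2, Y=1) weight 2/189
  (W=1, X=2, Z=3, Y=1) weight 2/189
  (W=1, X=2, Z=4, Y=1) weight 2/189
  (W=2, X=1, Z=2, Y=0) weight 1/81
  (W=2, X=1, Z=3, Y=0) weight 1/81
  … 1 more
Group by Y:
  weight(Y=0) = 1/27
  weight(Y=1) = 13/189
Total weight = 1/27 + 13/189 = 20/189
P(Y=0 | obs) = 1/27 / 20/189 = 7/20
P(Y=1 | obs) = 13/189 / 20/189 = 13/20
argmax = 1

argmax_v P(Y = v | obs) = 1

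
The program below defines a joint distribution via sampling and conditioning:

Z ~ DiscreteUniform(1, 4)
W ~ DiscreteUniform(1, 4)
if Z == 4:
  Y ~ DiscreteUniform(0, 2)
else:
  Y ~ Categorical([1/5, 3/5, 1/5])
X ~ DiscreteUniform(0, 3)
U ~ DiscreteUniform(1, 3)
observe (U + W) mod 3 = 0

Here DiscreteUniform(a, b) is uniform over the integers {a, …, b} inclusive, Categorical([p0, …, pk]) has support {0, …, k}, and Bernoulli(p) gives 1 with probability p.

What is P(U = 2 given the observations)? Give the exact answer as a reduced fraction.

Enumerate traces; 192 have nonzero weight after conditioning:
  (Z=1, W=1, Y=0, X=0, U=2) weight 1/960
  (Z=1, W=1, Y=0, X=1, U=2) weight 1/960
  (Z=1, W=1, Y=0, X=2, U=2) weight 1/960
  (Z=1, W=1, Y=0, X=3, U=2) weight 1/960
  (Z=1, W=1, Y=1, X=0, U=2) weight 1/320
  (Z=1, W=1, Y=1, X=1, U=2) weight 1/320
  (Z=1, W=1, Y=1, X=2, U=2) weight 1/320
  (Z=1, W=1, Y=1, X=3, U=2) weight 1/320
  (Z=1, W=2, Y=0, X=0, U=1) weight 1/960
  (Z=1, W=3, Y=0, X=0, U=3) weight 1/960
  … 182 more
Group by U:
  weight(U=1) = 1/12
  weight(U=2) = 1/6
  weight(U=3) = 1/12
Total weight = 1/12 + 1/6 + 1/12 = 1/3
P(U=1 | obs) = 1/12 / 1/3 = 1/4
P(U=2 | obs) = 1/6 / 1/3 = 1/2
P(U=3 | obs) = 1/12 / 1/3 = 1/4

P(U = 2 | obs) = 1/2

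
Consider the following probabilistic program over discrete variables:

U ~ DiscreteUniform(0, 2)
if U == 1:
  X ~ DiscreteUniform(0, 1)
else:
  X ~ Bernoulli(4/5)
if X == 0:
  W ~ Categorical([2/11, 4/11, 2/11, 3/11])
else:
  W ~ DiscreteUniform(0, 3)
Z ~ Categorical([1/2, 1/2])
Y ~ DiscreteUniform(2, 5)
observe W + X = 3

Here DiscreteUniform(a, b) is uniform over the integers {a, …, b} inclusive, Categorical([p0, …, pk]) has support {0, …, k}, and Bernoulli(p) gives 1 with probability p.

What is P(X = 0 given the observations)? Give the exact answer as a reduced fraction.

Enumerate traces; 48 have nonzero weight after conditioning:
  (U=0, X=0, W=3, Z=0, Y=2) weight 1/440
  (U=0, X=0, W=3, Z=0, Y=3) weight 1/440
  (U=0, X=0, W=3, Z=0, Y=4) weight 1/440
  (U=0, X=0, W=3, Z=0, Y=5) weight 1/440
  (U=0, X=0, W=3, Z=1, Y=2) weight 1/440
  (U=0, X=0, W=3, Z=1, Y=3) weight 1/440
  (U=0, X=0, W=3, Z=1, Y=4) weight 1/440
  (U=0, X=0, W=3, Z=1, Y=5) weight 1/440
  (U=0, X=1, W=2, Z=0, Y=2) weight 1/120
  … 39 more
Group by X:
  weight(X=0) = 9/110
  weight(X=1) = 7/40
Total weight = 9/110 + 7/40 = 113/440
P(X=0 | obs) = 9/110 / 113/440 = 36/113
P(X=1 | obs) = 7/40 / 113/440 = 77/113

P(X = 0 | obs) = 36/113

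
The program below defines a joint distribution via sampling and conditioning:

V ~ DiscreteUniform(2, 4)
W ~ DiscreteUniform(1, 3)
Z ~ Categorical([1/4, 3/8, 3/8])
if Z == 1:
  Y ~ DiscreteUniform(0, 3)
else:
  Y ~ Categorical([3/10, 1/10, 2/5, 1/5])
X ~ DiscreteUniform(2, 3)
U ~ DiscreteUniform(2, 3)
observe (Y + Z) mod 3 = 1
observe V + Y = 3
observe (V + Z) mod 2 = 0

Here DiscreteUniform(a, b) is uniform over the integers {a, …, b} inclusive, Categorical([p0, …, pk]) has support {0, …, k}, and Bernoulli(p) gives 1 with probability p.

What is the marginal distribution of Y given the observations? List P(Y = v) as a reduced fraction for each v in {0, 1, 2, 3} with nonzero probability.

Enumerate traces; 24 have nonzero weight after conditioning:
  (V=2, W=1, Z=0, Y=1, X=2, U=2) weight 1/1440
  (V=2, W=1, Z=0, Y=1, X=2, U=3) weight 1/1440
  (V=2, W=1, Z=0, Y=1, X=3, U=2) weight 1/1440
  (V=2, W=1, Z=0, Y=1, X=3, U=3) weight 1/1440
  (V=2, W=2, Z=0, Y=1, X=2, U=2) weight 1/1440
  (V=2, W=2, Z=0, Y=1, X=2, U=3) weight 1/1440
  (V=2, W=2, Z=0, Y=1, X=3, U=2) weight 1/1440
  (V=2, W=2, Z=0, Y=1, X=3, U=3) weight 1/1440
  (V=3, W=1, Z=1, Y=0, X=2, U=2) weight 1/384
  … 15 more
Group by Y:
  weight(Y=0) = 1/32
  weight(Y=1) = 1/120
Total weight = 1/32 + 1/120 = 19/480
P(Y=0 | obs) = 1/32 / 19/480 = 15/19
P(Y=1 | obs) = 1/120 / 19/480 = 4/19

P(Y=0) = 15/19, P(Y=1) = 4/19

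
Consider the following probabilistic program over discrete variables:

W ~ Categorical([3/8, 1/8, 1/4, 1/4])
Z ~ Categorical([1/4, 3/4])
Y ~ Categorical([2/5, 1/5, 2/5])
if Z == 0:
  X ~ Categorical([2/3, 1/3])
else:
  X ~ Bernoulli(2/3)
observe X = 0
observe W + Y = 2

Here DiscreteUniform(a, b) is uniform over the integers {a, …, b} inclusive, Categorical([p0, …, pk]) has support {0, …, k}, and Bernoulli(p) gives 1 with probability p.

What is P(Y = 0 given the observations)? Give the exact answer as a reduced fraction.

Enumerate traces; 6 have nonzero weight after conditioning:
  (W=0, Z=0, Y=2, X=0) weight 1/40
  (W=0, Z=1, Y=2, X=0) weight 3/80
  (W=1, Z=0, Y=1, X=0) weight 1/240
  (W=1, Z=1, Y=1, X=0) weight 1/160
  (W=2, Z=0, Y=0, X=0) weight 1/60
  (W=2, Z=1, Y=0, X=0) weight 1/40
Group by Y:
  weight(Y=0) = 1/24
  weight(Y=1) = 1/96
  weight(Y=2) = 1/16
Total weight = 1/24 + 1/96 + 1/16 = 11/96
P(Y=0 | obs) = 1/24 / 11/96 = 4/11
P(Y=1 | obs) = 1/96 / 11/96 = 1/11
P(Y=2 | obs) = 1/16 / 11/96 = 6/11

P(Y = 0 | obs) = 4/11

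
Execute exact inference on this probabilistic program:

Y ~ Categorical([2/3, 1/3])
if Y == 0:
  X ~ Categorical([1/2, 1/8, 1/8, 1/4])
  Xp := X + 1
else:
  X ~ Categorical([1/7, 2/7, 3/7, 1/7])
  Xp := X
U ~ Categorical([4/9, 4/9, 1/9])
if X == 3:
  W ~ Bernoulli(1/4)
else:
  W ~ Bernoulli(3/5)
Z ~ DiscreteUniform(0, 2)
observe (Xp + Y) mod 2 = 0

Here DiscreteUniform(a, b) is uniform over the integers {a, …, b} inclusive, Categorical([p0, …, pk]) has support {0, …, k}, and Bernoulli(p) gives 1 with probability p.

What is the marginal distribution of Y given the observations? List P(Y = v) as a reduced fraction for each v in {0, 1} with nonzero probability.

P(Y=0) = 7/11, P(Y=1) = 4/11

Enumerate traces; 72 have nonzero weight after conditioning:
  (Y=0, X=1, U=0, W=0, Z=0) weight 2/405
  (Y=0, X=1, U=0, W=0, Z=1) weight 2/405
  (Y=0, X=1, U=0, W=0, Z=2) weight 2/405
  (Y=0, X=1, U=0, W=1, Z=0) weight 1/135
  (Y=0, X=1, U=0, W=1, Z=1) weight 1/135
  (Y=0, X=1, U=0, W=1, Z=2) weight 1/135
  (Y=0, X=1, U=1, W=0, Z=0) weight 2/405
  (Y=0, X=1, U=1, W=0, Z=1) weight 2/405
  (Y=1, X=1, U=0, W=0, Z=0) weight 16/2835
  … 63 more
Group by Y:
  weight(Y=0) = 1/4
  weight(Y=1) = 1/7
Total weight = 1/4 + 1/7 = 11/28
P(Y=0 | obs) = 1/4 / 11/28 = 7/11
P(Y=1 | obs) = 1/7 / 11/28 = 4/11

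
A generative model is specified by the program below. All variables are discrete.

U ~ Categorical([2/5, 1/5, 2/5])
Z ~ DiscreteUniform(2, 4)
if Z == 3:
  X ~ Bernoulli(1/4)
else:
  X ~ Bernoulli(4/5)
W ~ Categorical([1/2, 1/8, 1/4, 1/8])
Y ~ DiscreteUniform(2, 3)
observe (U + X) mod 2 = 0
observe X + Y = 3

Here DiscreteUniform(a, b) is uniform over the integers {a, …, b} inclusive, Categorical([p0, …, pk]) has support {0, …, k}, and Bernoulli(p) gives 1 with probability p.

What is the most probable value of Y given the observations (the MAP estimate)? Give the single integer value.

Enumerate traces; 36 have nonzero weight after conditioning:
  (U=0, Z=2, X=0, W=0, Y=3) weight 1/150
  (U=0, Z=2, X=0, W=1, Y=3) weight 1/600
  (U=0, Z=2, X=0, W=2, Y=3) weight 1/300
  (U=0, Z=2, X=0, W=3, Y=3) weight 1/600
  (U=0, Z=3, X=0, W=0, Y=3) weight 1/40
  (U=0, Z=3, X=0, W=1, Y=3) weight 1/160
  (U=0, Z=3, X=0, W=2, Y=3) weight 1/80
  (U=0, Z=3, X=0, W=3, Y=3) weight 1/160
  (U=1, Z=2, X=1, W=0, Y=2) weight 1/75
  … 27 more
Group by Y:
  weight(Y=2) = 37/600
  weight(Y=3) = 23/150
Total weight = 37/600 + 23/150 = 43/200
P(Y=2 | obs) = 37/600 / 43/200 = 37/129
P(Y=3 | obs) = 23/150 / 43/200 = 92/129
argmax = 3

argmax_v P(Y = v | obs) = 3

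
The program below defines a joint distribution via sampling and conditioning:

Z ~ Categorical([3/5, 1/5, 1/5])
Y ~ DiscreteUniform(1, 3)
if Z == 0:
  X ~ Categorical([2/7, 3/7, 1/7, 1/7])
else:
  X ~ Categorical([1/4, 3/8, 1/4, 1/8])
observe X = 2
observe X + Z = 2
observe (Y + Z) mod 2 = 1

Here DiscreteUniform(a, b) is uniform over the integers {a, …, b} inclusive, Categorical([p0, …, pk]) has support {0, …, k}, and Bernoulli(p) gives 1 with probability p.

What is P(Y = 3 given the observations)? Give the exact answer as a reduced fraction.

P(Y = 3 | obs) = 1/2

Enumerate traces; 2 have nonzero weight after conditioning:
  (Z=0, Y=1, X=2) weight 1/35
  (Z=0, Y=3, X=2) weight 1/35
Group by Y:
  weight(Y=1) = 1/35
  weight(Y=3) = 1/35
Total weight = 1/35 + 1/35 = 2/35
P(Y=1 | obs) = 1/35 / 2/35 = 1/2
P(Y=3 | obs) = 1/35 / 2/35 = 1/2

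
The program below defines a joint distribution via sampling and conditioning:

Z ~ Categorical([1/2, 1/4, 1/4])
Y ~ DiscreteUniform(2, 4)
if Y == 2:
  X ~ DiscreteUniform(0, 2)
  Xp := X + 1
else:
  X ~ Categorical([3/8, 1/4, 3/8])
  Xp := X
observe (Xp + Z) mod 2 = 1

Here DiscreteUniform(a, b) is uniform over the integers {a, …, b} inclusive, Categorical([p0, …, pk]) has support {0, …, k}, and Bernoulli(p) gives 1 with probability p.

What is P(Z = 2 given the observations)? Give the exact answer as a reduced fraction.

Enumerate traces; 13 have nonzero weight after conditioning:
  (Z=0, Y=2, X=0) weight 1/18
  (Z=0, Y=2, X=2) weight 1/18
  (Z=0, Y=3, X=1) weight 1/24
  (Z=0, Y=4, X=1) weight 1/24
  (Z=1, Y=2, X=1) weight 1/36
  (Z=1, Y=3, X=0) weight 1/32
  (Z=1, Y=3, X=2) weight 1/32
  (Z=1, Y=4, X=0) weight 1/32
  (Z=2, Y=2, X=0) weight 1/36
  … 4 more
Group by Z:
  weight(Z=0) = 7/36
  weight(Z=1) = 11/72
  weight(Z=2) = 7/72
Total weight = 7/36 + 11/72 + 7/72 = 4/9
P(Z=0 | obs) = 7/36 / 4/9 = 7/16
P(Z=1 | obs) = 11/72 / 4/9 = 11/32
P(Z=2 | obs) = 7/72 / 4/9 = 7/32

P(Z = 2 | obs) = 7/32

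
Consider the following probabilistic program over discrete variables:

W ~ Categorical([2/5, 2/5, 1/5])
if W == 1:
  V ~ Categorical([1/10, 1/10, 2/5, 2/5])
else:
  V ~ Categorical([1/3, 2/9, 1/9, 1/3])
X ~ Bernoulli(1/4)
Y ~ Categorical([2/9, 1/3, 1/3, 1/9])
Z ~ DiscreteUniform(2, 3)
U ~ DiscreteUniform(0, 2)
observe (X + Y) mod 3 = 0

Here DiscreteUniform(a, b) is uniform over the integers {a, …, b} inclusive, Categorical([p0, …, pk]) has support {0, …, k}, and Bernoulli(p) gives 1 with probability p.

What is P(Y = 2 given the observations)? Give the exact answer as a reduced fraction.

Enumerate traces; 216 have nonzero weight after conditioning:
  (W=0, V=0, X=0, Y=0, Z=2, U=0) weight 1/270
  (W=0, V=0, X=0, Y=0, Z=2, U=1) weight 1/270
  (W=0, V=0, X=0, Y=0, Z=2, U=2) weight 1/270
  (W=0, V=0, X=0, Y=0, Z=3, U=0) weight 1/270
  (W=0, V=0, X=0, Y=0, Z=3, U=1) weight 1/270
  (W=0, V=0, X=0, Y=0, Z=3, U=2) weight 1/270
  (W=0, V=0, X=0, Y=3, Z=2, U=0) weight 1/540
  (W=0, V=0, X=0, Y=3, Z=2, U=1) weight 1/540
  (W=0, V=0, X=1, Y=2, Z=2, U=0) weight 1/540
  … 207 more
Group by Y:
  weight(Y=0) = 1/6
  weight(Y=2) = 1/12
  weight(Y=3) = 1/12
Total weight = 1/6 + 1/12 + 1/12 = 1/3
P(Y=0 | obs) = 1/6 / 1/3 = 1/2
P(Y=2 | obs) = 1/12 / 1/3 = 1/4
P(Y=3 | obs) = 1/12 / 1/3 = 1/4

P(Y = 2 | obs) = 1/4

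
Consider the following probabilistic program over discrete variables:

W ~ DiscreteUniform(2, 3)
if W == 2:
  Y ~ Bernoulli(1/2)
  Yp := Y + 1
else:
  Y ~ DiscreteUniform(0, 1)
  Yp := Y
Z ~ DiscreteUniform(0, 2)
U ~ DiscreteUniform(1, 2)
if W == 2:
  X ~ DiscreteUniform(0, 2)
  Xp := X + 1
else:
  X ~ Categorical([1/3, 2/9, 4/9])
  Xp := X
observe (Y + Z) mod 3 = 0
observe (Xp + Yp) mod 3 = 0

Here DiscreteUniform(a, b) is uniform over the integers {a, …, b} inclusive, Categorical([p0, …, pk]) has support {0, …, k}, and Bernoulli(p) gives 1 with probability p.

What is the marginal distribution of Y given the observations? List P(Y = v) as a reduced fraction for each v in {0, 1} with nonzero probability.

Enumerate traces; 8 have nonzero weight after conditioning:
  (W=2, Y=0, Z=0, U=1, X=1) weight 1/72
  (W=2, Y=0, Z=0, U=2, X=1) weight 1/72
  (W=2, Y=1, Z=2, U=1, X=0) weight 1/72
  (W=2, Y=1, Z=2, U=2, X=0) weight 1/72
  (W=3, Y=0, Z=0, U=1, X=0) weight 1/72
  (W=3, Y=0, Z=0, U=2, X=0) weight 1/72
  (W=3, Y=1, Z=2, U=1, X=2) weight 1/54
  (W=3, Y=1, Z=2, U=2, X=2) weight 1/54
Group by Y:
  weight(Y=0) = 1/18
  weight(Y=1) = 7/108
Total weight = 1/18 + 7/108 = 13/108
P(Y=0 | obs) = 1/18 / 13/108 = 6/13
P(Y=1 | obs) = 7/108 / 13/108 = 7/13

P(Y=0) = 6/13, P(Y=1) = 7/13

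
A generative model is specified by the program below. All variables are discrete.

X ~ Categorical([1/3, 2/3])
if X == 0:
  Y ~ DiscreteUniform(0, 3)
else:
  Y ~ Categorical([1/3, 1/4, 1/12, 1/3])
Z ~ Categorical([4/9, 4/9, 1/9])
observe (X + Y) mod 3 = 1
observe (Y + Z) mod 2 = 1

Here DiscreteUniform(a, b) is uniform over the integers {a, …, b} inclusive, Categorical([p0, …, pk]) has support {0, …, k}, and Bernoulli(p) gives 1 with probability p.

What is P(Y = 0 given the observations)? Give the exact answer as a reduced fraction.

Enumerate traces; 5 have nonzero weight after conditioning:
  (X=0, Y=1, Z=0) weight 1/27
  (X=0, Y=1, Z=2) weight 1/108
  (X=1, Y=0, Z=1) weight 8/81
  (X=1, Y=3, Z=0) weight 8/81
  (X=1, Y=3, Z=2) weight 2/81
Group by Y:
  weight(Y=0) = 8/81
  weight(Y=1) = 5/108
  weight(Y=3) = 10/81
Total weight = 8/81 + 5/108 + 10/81 = 29/108
P(Y=0 | obs) = 8/81 / 29/108 = 32/87
P(Y=1 | obs) = 5/108 / 29/108 = 5/29
P(Y=3 | obs) = 10/81 / 29/108 = 40/87

P(Y = 0 | obs) = 32/87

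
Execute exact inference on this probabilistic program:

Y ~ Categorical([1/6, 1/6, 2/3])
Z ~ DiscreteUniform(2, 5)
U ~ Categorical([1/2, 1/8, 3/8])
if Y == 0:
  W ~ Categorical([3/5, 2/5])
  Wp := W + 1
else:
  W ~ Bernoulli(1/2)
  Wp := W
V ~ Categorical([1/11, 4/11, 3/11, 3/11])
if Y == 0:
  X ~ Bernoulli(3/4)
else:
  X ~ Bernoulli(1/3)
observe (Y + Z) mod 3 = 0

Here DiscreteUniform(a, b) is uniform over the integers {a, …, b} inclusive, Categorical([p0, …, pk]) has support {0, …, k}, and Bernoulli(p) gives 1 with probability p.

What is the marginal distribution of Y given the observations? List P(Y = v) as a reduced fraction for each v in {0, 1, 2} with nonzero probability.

Enumerate traces; 192 have nonzero weight after conditioning:
  (Y=0, Z=3, U=0, W=0, V=0, X=0) weight 1/3520
  (Y=0, Z=3, U=0, W=0, V=0, X=1) weight 3/3520
  (Y=0, Z=3, U=0, W=0, V=1, X=0) weight 1/880
  (Y=0, Z=3, U=0, W=0, V=1, X=1) weight 3/880
  (Y=0, Z=3, U=0, W=0, V=2, X=0) weight 3/3520
  (Y=0, Z=3, U=0, W=0, V=2, X=1) weight 9/3520
  (Y=0, Z=3, U=0, W=0, V=3, X=0) weight 3/3520
  (Y=0, Z=3, U=0, W=0, V=3, X=1) weight 9/3520
  (Y=1, Z=2, U=0, W=0, V=0, X=0) weight 1/1584
  (Y=2, Z=4, U=0, W=0, V=0, X=0) weight 1/396
  … 182 more
Group by Y:
  weight(Y=0) = 1/24
  weight(Y=1) = 1/12
  weight(Y=2) = 1/6
Total weight = 1/24 + 1/12 + 1/6 = 7/24
P(Y=0 | obs) = 1/24 / 7/24 = 1/7
P(Y=1 | obs) = 1/12 / 7/24 = 2/7
P(Y=2 | obs) = 1/6 / 7/24 = 4/7

P(Y=0) = 1/7, P(Y=1) = 2/7, P(Y=2) = 4/7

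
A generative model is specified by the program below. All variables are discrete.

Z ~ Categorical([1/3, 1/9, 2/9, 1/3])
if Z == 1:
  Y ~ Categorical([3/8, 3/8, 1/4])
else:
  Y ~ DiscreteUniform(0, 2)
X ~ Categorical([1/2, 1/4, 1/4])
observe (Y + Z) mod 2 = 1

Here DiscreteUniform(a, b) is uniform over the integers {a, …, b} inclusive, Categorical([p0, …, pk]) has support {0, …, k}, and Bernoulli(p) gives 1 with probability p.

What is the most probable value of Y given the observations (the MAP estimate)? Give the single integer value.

Enumerate traces; 18 have nonzero weight after conditioning:
  (Z=0, Y=1, X=0) weight 1/18
  (Z=0, Y=1, X=1) weight 1/36
  (Z=0, Y=1, X=2) weight 1/36
  (Z=1, Y=0, X=0) weight 1/48
  (Z=1, Y=0, X=1) weight 1/96
  (Z=1, Y=0, X=2) weight 1/96
  (Z=1, Y=2, X=0) weight 1/72
  (Z=1, Y=2, X=1) weight 1/144
  … 10 more
Group by Y:
  weight(Y=0) = 11/72
  weight(Y=1) = 5/27
  weight(Y=2) = 5/36
Total weight = 11/72 + 5/27 + 5/36 = 103/216
P(Y=0 | obs) = 11/72 / 103/216 = 33/103
P(Y=1 | obs) = 5/27 / 103/216 = 40/103
P(Y=2 | obs) = 5/36 / 103/216 = 30/103
argmax = 1

argmax_v P(Y = v | obs) = 1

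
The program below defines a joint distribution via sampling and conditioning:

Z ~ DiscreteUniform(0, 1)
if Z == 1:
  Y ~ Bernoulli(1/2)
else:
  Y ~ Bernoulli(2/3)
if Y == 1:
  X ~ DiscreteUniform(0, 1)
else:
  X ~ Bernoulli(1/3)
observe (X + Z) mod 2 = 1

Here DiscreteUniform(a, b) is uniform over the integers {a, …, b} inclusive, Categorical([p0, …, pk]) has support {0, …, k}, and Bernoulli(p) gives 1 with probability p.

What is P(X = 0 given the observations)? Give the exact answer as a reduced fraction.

P(X = 0 | obs) = 21/37

Enumerate traces; 4 have nonzero weight after conditioning:
  (Z=0, Y=0, X=1) weight 1/18
  (Z=0, Y=1, X=1) weight 1/6
  (Z=1, Y=0, X=0) weight 1/6
  (Z=1, Y=1, X=0) weight 1/8
Group by X:
  weight(X=0) = 7/24
  weight(X=1) = 2/9
Total weight = 7/24 + 2/9 = 37/72
P(X=0 | obs) = 7/24 / 37/72 = 21/37
P(X=1 | obs) = 2/9 / 37/72 = 16/37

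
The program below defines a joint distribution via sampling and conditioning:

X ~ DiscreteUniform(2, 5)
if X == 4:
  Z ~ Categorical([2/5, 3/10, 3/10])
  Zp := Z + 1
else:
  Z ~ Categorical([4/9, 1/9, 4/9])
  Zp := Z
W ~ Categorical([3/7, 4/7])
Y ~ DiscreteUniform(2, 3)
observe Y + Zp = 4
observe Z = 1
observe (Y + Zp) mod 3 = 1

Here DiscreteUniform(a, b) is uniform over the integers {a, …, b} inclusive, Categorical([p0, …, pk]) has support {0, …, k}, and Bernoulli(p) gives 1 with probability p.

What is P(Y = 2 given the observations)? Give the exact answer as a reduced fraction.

Enumerate traces; 8 have nonzero weight after conditioning:
  (X=2, Z=1, W=0, Y=3) weight 1/168
  (X=2, Z=1, W=1, Y=3) weight 1/126
  (X=3, Z=1, W=0, Y=3) weight 1/168
  (X=3, Z=1, W=1, Y=3) weight 1/126
  (X=4, Z=1, W=0, Y=2) weight 9/560
  (X=4, Z=1, W=1, Y=2) weight 3/140
  (X=5, Z=1, W=0, Y=3) weight 1/168
  (X=5, Z=1, W=1, Y=3) weight 1/126
Group by Y:
  weight(Y=2) = 3/80
  weight(Y=3) = 1/24
Total weight = 3/80 + 1/24 = 19/240
P(Y=2 | obs) = 3/80 / 19/240 = 9/19
P(Y=3 | obs) = 1/24 / 19/240 = 10/19

P(Y = 2 | obs) = 9/19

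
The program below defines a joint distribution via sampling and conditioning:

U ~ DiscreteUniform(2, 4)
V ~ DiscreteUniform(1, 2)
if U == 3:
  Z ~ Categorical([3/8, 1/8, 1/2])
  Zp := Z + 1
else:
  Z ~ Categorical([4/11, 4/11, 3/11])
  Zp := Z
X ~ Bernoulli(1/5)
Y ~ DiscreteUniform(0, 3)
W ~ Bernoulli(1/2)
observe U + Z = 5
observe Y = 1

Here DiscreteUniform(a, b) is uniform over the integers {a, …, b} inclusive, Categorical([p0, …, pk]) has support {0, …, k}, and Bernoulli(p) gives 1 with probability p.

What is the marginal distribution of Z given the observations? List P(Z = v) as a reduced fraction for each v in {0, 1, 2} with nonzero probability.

Enumerate traces; 16 have nonzero weight after conditioning:
  (U=3, V=1, Z=2, X=0, Y=1, W=0) weight 1/120
  (U=3, V=1, Z=2, X=0, Y=1, W=1) weight 1/120
  (U=3, V=1, Z=2, X=1, Y=1, W=0) weight 1/480
  (U=3, V=1, Z=2, X=1, Y=1, W=1) weight 1/480
  (U=3, V=2, Z=2, X=0, Y=1, W=0) weight 1/120
  (U=3, V=2, Z=2, X=0, Y=1, W=1) weight 1/120
  (U=3, V=2, Z=2, X=1, Y=1, W=0) weight 1/480
  (U=3, V=2, Z=2, X=1, Y=1, W=1) weight 1/480
  (U=4, V=1, Z=1, X=0, Y=1, W=0) weight 1/165
  … 7 more
Group by Z:
  weight(Z=1) = 1/33
  weight(Z=2) = 1/24
Total weight = 1/33 + 1/24 = 19/264
P(Z=1 | obs) = 1/33 / 19/264 = 8/19
P(Z=2 | obs) = 1/24 / 19/264 = 11/19

P(Z=1) = 8/19, P(Z=2) = 11/19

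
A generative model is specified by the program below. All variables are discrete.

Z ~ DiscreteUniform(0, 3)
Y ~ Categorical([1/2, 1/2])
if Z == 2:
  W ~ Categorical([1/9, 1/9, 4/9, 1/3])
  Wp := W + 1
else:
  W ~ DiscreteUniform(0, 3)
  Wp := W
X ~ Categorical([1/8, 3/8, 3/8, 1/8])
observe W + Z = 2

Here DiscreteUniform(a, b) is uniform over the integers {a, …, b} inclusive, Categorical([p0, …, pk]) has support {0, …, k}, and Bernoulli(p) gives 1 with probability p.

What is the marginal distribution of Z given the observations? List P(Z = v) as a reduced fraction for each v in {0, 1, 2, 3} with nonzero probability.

Enumerate traces; 24 have nonzero weight after conditioning:
  (Z=0, Y=0, W=2, X=0) weight 1/256
  (Z=0, Y=0, W=2, X=1) weight 3/256
  (Z=0, Y=0, W=2, X=2) weight 3/256
  (Z=0, Y=0, W=2, X=3) weight 1/256
  (Z=0, Y=1, W=2, X=0) weight 1/256
  (Z=0, Y=1, W=2, X=1) weight 3/256
  (Z=0, Y=1, W=2, X=2) weight 3/256
  (Z=0, Y=1, W=2, X=3) weight 1/256
  (Z=1, Y=0, W=1, X=0) weight 1/256
  (Z=2, Y=0, W=0, X=0) weight 1/576
  … 14 more
Group by Z:
  weight(Z=0) = 1/16
  weight(Z=1) = 1/16
  weight(Z=2) = 1/36
Total weight = 1/16 + 1/16 + 1/36 = 11/72
P(Z=0 | obs) = 1/16 / 11/72 = 9/22
P(Z=1 | obs) = 1/16 / 11/72 = 9/22
P(Z=2 | obs) = 1/36 / 11/72 = 2/11

P(Z=0) = 9/22, P(Z=1) = 9/22, P(Z=2) = 2/11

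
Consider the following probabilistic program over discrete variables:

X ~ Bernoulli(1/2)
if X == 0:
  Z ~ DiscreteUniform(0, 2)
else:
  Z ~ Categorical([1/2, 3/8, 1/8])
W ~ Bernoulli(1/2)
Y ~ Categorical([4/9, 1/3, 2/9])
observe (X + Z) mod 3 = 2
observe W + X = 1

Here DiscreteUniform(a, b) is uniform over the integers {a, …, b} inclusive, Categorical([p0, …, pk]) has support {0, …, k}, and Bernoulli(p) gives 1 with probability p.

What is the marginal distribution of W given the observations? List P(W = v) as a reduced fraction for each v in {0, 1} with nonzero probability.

P(W=0) = 9/17, P(W=1) = 8/17

Enumerate traces; 6 have nonzero weight after conditioning:
  (X=0, Z=2, W=1, Y=0) weight 1/27
  (X=0, Z=2, W=1, Y=1) weight 1/36
  (X=0, Z=2, W=1, Y=2) weight 1/54
  (X=1, Z=1, W=0, Y=0) weight 1/24
  (X=1, Z=1, W=0, Y=1) weight 1/32
  (X=1, Z=1, W=0, Y=2) weight 1/48
Group by W:
  weight(W=0) = 3/32
  weight(W=1) = 1/12
Total weight = 3/32 + 1/12 = 17/96
P(W=0 | obs) = 3/32 / 17/96 = 9/17
P(W=1 | obs) = 1/12 / 17/96 = 8/17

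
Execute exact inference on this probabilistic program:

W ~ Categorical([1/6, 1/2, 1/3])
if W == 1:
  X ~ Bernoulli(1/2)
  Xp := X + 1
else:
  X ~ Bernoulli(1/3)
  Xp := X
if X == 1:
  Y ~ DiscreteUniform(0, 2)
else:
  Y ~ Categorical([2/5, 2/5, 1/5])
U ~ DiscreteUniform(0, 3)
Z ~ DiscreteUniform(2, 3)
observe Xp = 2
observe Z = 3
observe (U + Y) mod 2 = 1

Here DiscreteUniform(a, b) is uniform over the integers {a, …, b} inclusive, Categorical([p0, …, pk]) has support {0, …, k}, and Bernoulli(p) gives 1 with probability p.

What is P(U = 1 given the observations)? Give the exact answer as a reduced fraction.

P(U = 1 | obs) = 1/3

Enumerate traces; 6 have nonzero weight after conditioning:
  (W=1, X=1, Y=0, U=1, Z=3) weight 1/96
  (W=1, X=1, Y=0, U=3, Z=3) weight 1/96
  (W=1, X=1, Y=1, U=0, Z=3) weight 1/96
  (W=1, X=1, Y=1, U=2, Z=3) weight 1/96
  (W=1, X=1, Y=2, U=1, Z=3) weight 1/96
  (W=1, X=1, Y=2, U=3, Z=3) weight 1/96
Group by U:
  weight(U=0) = 1/96
  weight(U=1) = 1/48
  weight(U=2) = 1/96
  weight(U=3) = 1/48
Total weight = 1/96 + 1/48 + 1/96 + 1/48 = 1/16
P(U=0 | obs) = 1/96 / 1/16 = 1/6
P(U=1 | obs) = 1/48 / 1/16 = 1/3
P(U=2 | obs) = 1/96 / 1/16 = 1/6
P(U=3 | obs) = 1/48 / 1/16 = 1/3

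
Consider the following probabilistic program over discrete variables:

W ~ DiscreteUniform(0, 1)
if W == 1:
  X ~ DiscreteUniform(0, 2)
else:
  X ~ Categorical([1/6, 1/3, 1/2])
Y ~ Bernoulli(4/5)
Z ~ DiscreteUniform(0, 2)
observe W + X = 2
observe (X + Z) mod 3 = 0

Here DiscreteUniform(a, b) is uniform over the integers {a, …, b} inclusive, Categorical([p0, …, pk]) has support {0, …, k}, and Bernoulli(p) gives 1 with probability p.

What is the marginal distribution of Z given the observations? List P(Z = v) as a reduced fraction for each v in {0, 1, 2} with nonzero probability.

P(Z=1) = 3/5, P(Z=2) = 2/5

Enumerate traces; 4 have nonzero weight after conditioning:
  (W=0, X=2, Y=0, Z=1) weight 1/60
  (W=0, X=2, Y=1, Z=1) weight 1/15
  (W=1, X=1, Y=0, Z=2) weight 1/90
  (W=1, X=1, Y=1, Z=2) weight 2/45
Group by Z:
  weight(Z=1) = 1/12
  weight(Z=2) = 1/18
Total weight = 1/12 + 1/18 = 5/36
P(Z=1 | obs) = 1/12 / 5/36 = 3/5
P(Z=2 | obs) = 1/18 / 5/36 = 2/5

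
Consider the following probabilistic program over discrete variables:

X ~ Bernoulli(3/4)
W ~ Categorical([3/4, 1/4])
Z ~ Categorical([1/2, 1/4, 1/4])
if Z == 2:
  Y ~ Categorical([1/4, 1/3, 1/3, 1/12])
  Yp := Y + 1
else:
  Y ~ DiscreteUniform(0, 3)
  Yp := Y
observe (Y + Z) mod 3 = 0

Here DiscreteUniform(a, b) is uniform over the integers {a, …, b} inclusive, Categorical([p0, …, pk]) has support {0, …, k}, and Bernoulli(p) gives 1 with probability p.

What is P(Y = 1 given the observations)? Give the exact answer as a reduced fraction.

P(Y = 1 | obs) = 4/19

Enumerate traces; 16 have nonzero weight after conditioning:
  (X=0, W=0, Z=0, Y=0) weight 3/128
  (X=0, W=0, Z=0, Y=3) weight 3/128
  (X=0, W=0, Z=1, Y=2) weight 3/256
  (X=0, W=0, Z=2, Y=1) weight 1/64
  (X=0, W=1, Z=0, Y=0) weight 1/128
  (X=0, W=1, Z=0, Y=3) weight 1/128
  (X=0, W=1, Z=1, Y=2) weight 1/256
  (X=0, W=1, Z=2, Y=1) weight 1/192
  … 8 more
Group by Y:
  weight(Y=0) = 1/8
  weight(Y=1) = 1/12
  weight(Y=2) = 1/16
  weight(Y=3) = 1/8
Total weight = 1/8 + 1/12 + 1/16 + 1/8 = 19/48
P(Y=0 | obs) = 1/8 / 19/48 = 6/19
P(Y=1 | obs) = 1/12 / 19/48 = 4/19
P(Y=2 | obs) = 1/16 / 19/48 = 3/19
P(Y=3 | obs) = 1/8 / 19/48 = 6/19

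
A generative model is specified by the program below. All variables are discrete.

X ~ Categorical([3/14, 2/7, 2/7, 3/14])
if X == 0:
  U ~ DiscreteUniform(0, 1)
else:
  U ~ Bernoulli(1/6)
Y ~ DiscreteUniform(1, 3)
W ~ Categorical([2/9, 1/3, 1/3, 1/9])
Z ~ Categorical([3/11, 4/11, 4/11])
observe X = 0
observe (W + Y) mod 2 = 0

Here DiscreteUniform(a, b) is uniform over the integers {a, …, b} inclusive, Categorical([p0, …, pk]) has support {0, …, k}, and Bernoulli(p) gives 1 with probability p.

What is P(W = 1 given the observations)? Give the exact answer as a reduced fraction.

Enumerate traces; 36 have nonzero weight after conditioning:
  (X=0, U=0, Y=1, W=1, Z=0) weight 1/308
  (X=0, U=0, Y=1, W=1, Z=1) weight 1/231
  (X=0, U=0, Y=1, W=1, Z=2) weight 1/231
  (X=0, U=0, Y=1, W=3, Z=0) weight 1/924
  (X=0, U=0, Y=1, W=3, Z=1) weight 1/693
  (X=0, U=0, Y=1, W=3, Z=2) weight 1/693
  (X=0, U=0, Y=2, W=0, Z=0) weight 1/462
  (X=0, U=0, Y=2, W=0, Z=1) weight 2/693
  (X=0, U=0, Y=2, W=2, Z=0) weight 1/308
  … 27 more
Group by W:
  weight(W=0) = 1/63
  weight(W=1) = 1/21
  weight(W=2) = 1/42
  weight(W=3) = 1/63
Total weight = 1/63 + 1/21 + 1/42 + 1/63 = 13/126
P(W=0 | obs) = 1/63 / 13/126 = 2/13
P(W=1 | obs) = 1/21 / 13/126 = 6/13
P(W=2 | obs) = 1/42 / 13/126 = 3/13
P(W=3 | obs) = 1/63 / 13/126 = 2/13

P(W = 1 | obs) = 6/13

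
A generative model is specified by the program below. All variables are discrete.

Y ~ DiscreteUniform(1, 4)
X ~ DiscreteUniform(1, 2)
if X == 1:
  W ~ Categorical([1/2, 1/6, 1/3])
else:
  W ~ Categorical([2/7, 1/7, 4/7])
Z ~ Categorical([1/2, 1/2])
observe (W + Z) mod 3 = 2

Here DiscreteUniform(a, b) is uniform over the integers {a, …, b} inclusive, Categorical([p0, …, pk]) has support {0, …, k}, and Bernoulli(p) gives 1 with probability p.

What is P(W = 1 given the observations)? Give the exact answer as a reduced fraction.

P(W = 1 | obs) = 13/51

Enumerate traces; 16 have nonzero weight after conditioning:
  (Y=1, X=1, W=1, Z=1) weight 1/96
  (Y=1, X=1, W=2, Z=0) weight 1/48
  (Y=1, X=2, W=1, Z=1) weight 1/112
  (Y=1, X=2, W=2, Z=0) weight 1/28
  (Y=2, X=1, W=1, Z=1) weight 1/96
  (Y=2, X=1, W=2, Z=0) weight 1/48
  (Y=2, X=2, W=1, Z=1) weight 1/112
  (Y=2, X=2, W=2, Z=0) weight 1/28
  … 8 more
Group by W:
  weight(W=1) = 13/168
  weight(W=2) = 19/84
Total weight = 13/168 + 19/84 = 17/56
P(W=1 | obs) = 13/168 / 17/56 = 13/51
P(W=2 | obs) = 19/84 / 17/56 = 38/51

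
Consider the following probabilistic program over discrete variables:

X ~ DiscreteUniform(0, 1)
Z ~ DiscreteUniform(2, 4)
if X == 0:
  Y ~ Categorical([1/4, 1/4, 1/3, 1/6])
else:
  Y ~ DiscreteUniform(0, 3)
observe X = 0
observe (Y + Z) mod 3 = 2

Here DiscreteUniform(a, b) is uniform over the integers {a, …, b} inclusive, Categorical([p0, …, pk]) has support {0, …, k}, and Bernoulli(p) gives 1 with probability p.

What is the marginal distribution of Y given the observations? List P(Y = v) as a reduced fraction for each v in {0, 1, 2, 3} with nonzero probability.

P(Y=0) = 1/4, P(Y=1) = 1/4, P(Y=2) = 1/3, P(Y=3) = 1/6

Enumerate traces; 4 have nonzero weight after conditioning:
  (X=0, Z=2, Y=0) weight 1/24
  (X=0, Z=2, Y=3) weight 1/36
  (X=0, Z=3, Y=2) weight 1/18
  (X=0, Z=4, Y=1) weight 1/24
Group by Y:
  weight(Y=0) = 1/24
  weight(Y=1) = 1/24
  weight(Y=2) = 1/18
  weight(Y=3) = 1/36
Total weight = 1/24 + 1/24 + 1/18 + 1/36 = 1/6
P(Y=0 | obs) = 1/24 / 1/6 = 1/4
P(Y=1 | obs) = 1/24 / 1/6 = 1/4
P(Y=2 | obs) = 1/18 / 1/6 = 1/3
P(Y=3 | obs) = 1/36 / 1/6 = 1/6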